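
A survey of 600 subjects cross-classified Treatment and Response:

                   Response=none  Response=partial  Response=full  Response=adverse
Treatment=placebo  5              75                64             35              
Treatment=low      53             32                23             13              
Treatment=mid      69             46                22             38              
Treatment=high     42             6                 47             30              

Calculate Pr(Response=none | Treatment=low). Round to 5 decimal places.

Total with Treatment=low: 53 + 32 + 23 + 13 = 121.
P(Response=none | Treatment=low) = 53/121 = 0.43802.

0.43802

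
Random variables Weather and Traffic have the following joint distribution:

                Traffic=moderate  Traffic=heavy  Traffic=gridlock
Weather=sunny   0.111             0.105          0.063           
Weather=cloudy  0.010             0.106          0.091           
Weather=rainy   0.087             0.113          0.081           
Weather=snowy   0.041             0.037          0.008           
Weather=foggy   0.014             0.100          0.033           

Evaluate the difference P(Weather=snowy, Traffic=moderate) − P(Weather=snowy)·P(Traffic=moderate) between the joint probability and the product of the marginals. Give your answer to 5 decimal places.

P(Weather=snowy) = 0.041 + 0.037 + 0.008 = 0.086.
P(Traffic=moderate) = 0.111 + 0.010 + 0.087 + 0.041 + 0.014 = 0.263.
P(Weather=snowy, Traffic=moderate) − P(Weather=snowy)P(Traffic=moderate) = 0.041 − 0.086×0.263 = 0.01838.

0.01838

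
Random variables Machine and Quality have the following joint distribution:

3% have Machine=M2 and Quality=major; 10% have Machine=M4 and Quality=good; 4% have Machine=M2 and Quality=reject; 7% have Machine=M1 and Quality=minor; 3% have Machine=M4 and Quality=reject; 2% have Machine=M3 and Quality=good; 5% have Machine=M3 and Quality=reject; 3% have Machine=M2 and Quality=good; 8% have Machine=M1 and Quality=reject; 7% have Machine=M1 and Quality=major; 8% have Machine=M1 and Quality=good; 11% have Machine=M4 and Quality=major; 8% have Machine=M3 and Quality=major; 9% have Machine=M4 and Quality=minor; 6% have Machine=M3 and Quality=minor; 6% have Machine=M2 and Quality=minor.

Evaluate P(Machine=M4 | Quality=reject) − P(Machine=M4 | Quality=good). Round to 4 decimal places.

-0.2848

P(Quality=reject) = 0.08 + 0.04 + 0.05 + 0.03 = 0.20; P(Machine=M4 | Quality=reject) = 0.03/0.20 = 0.15000.
P(Quality=good) = 0.08 + 0.03 + 0.02 + 0.10 = 0.23; P(Machine=M4 | Quality=good) = 0.10/0.23 = 0.43478.
Difference = -0.2848.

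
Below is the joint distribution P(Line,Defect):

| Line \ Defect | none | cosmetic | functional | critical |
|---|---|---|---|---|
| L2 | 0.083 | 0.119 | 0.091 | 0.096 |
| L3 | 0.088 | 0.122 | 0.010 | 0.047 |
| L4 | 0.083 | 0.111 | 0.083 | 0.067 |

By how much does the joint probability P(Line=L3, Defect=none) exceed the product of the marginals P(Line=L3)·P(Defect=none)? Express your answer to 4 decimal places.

0.0202

P(Line=L3) = 0.088 + 0.122 + 0.010 + 0.047 = 0.267.
P(Defect=none) = 0.083 + 0.088 + 0.083 = 0.254.
P(Line=L3, Defect=none) − P(Line=L3)P(Defect=none) = 0.088 − 0.267×0.254 = 0.0202.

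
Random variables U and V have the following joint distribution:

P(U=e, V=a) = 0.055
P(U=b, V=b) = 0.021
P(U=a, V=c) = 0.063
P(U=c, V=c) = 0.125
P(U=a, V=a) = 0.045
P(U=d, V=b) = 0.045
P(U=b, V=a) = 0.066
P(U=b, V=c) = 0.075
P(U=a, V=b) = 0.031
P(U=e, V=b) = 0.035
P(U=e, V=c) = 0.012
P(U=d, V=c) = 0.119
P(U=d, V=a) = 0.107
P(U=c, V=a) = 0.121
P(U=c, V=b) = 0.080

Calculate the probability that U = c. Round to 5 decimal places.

0.32600

P(U=c) = 0.121 + 0.080 + 0.125 = 0.326.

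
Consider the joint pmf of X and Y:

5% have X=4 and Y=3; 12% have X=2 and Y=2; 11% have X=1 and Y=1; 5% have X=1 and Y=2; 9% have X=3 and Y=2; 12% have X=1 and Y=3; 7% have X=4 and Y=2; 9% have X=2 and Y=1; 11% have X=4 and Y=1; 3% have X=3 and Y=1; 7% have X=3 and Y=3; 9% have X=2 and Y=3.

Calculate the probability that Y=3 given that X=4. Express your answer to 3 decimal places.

P(X=4) = 0.11 + 0.07 + 0.05 = 0.23.
P(Y=3 | X=4) = 0.05/0.23 = 0.217.

0.217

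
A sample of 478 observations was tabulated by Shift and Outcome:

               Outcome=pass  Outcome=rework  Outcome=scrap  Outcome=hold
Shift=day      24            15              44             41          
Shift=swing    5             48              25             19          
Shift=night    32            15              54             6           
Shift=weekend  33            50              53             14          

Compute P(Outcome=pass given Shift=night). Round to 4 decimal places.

0.2991

Total with Shift=night: 32 + 15 + 54 + 6 = 107.
P(Outcome=pass | Shift=night) = 32/107 = 0.2991.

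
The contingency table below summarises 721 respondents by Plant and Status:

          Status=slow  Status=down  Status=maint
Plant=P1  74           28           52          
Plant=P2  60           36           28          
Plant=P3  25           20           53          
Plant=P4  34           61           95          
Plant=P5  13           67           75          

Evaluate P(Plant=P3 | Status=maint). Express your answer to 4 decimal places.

0.1749

Total with Status=maint: 52 + 28 + 53 + 95 + 75 = 303.
P(Plant=P3 | Status=maint) = 53/303 = 0.1749.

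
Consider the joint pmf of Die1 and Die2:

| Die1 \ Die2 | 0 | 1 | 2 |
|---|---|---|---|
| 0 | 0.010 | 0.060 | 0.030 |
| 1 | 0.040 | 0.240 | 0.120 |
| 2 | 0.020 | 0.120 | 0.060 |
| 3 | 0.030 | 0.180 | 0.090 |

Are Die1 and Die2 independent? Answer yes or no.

Every cell satisfies P(Die1,Die2) = P(Die1)·P(Die2). For instance P(Die1=1) = 0.400, P(Die2=1) = 0.600, and 0.400×0.600 = 0.240 matches the joint entry. So Die1 and Die2 are independent.

yes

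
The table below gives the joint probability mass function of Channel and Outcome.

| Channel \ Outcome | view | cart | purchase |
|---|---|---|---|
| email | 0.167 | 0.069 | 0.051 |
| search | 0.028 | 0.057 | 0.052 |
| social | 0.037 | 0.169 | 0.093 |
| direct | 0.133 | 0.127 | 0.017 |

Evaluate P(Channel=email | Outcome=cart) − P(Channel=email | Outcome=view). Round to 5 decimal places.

-0.29403

P(Outcome=cart) = 0.069 + 0.057 + 0.169 + 0.127 = 0.422; P(Channel=email | Outcome=cart) = 0.069/0.422 = 0.163507.
P(Outcome=view) = 0.167 + 0.028 + 0.037 + 0.133 = 0.365; P(Channel=email | Outcome=view) = 0.167/0.365 = 0.457534.
Difference = -0.29403.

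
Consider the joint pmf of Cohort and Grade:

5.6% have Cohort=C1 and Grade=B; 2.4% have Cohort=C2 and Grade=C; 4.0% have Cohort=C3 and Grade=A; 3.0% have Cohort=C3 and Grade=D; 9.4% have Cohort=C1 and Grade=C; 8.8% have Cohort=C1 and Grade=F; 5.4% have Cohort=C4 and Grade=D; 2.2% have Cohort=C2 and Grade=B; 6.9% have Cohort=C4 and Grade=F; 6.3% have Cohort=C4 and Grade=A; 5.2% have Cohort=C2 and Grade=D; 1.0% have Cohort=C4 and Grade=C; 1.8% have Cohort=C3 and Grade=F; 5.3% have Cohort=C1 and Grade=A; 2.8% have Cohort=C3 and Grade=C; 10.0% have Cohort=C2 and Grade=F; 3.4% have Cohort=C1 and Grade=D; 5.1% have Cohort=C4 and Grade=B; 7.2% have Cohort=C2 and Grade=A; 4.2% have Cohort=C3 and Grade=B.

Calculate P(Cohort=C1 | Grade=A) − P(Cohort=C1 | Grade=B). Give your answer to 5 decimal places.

-0.09503

P(Grade=A) = 0.053 + 0.072 + 0.040 + 0.063 = 0.228; P(Cohort=C1 | Grade=A) = 0.053/0.228 = 0.232456.
P(Grade=B) = 0.056 + 0.022 + 0.042 + 0.051 = 0.171; P(Cohort=C1 | Grade=B) = 0.056/0.171 = 0.327485.
Difference = -0.09503.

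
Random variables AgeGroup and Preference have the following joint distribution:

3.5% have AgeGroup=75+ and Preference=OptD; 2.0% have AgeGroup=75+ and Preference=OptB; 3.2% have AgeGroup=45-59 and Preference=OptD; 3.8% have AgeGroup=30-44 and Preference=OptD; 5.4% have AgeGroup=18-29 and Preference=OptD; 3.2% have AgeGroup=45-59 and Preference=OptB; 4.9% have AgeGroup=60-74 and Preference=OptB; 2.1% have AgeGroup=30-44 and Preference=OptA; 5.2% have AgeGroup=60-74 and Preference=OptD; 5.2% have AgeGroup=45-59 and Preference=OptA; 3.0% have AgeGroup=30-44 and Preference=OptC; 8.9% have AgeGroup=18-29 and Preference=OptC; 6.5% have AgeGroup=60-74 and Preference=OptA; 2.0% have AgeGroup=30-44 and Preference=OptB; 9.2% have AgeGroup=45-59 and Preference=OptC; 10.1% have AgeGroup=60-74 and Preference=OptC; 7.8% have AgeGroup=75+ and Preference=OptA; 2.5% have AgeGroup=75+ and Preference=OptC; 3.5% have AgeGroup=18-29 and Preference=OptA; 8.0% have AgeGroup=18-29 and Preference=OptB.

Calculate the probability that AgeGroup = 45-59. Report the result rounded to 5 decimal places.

0.20800

P(AgeGroup=45-59) = 0.052 + 0.032 + 0.092 + 0.032 = 0.208.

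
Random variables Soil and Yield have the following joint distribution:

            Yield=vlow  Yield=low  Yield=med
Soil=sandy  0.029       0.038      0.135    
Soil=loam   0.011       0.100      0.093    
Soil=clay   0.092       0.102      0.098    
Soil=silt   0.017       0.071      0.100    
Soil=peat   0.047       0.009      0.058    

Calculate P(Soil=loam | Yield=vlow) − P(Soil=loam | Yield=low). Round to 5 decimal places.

P(Yield=vlow) = 0.029 + 0.011 + 0.092 + 0.017 + 0.047 = 0.196; P(Soil=loam | Yield=vlow) = 0.011/0.196 = 0.056122.
P(Yield=low) = 0.038 + 0.100 + 0.102 + 0.071 + 0.009 = 0.320; P(Soil=loam | Yield=low) = 0.100/0.320 = 0.312500.
Difference = -0.25638.

-0.25638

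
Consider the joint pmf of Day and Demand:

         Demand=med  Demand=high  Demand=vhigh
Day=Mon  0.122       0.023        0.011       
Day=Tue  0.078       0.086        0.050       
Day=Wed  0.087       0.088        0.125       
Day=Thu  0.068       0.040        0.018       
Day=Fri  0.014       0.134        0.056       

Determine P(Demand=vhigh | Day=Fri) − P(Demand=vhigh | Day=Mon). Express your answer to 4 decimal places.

0.2040

P(Day=Fri) = 0.014 + 0.134 + 0.056 = 0.204; P(Demand=vhigh | Day=Fri) = 0.056/0.204 = 0.27451.
P(Day=Mon) = 0.122 + 0.023 + 0.011 = 0.156; P(Demand=vhigh | Day=Mon) = 0.011/0.156 = 0.07051.
Difference = 0.2040.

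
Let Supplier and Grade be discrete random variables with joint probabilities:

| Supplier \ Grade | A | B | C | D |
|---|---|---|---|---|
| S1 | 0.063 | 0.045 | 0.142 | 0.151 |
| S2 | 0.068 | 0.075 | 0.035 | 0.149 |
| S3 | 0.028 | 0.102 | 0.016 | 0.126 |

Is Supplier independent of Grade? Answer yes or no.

P(Supplier=S1) = 0.401 and P(Grade=C) = 0.193, so their product is 0.07739, but P(Supplier=S1, Grade=C) = 0.142. Since these differ, Supplier and Grade are not independent.

no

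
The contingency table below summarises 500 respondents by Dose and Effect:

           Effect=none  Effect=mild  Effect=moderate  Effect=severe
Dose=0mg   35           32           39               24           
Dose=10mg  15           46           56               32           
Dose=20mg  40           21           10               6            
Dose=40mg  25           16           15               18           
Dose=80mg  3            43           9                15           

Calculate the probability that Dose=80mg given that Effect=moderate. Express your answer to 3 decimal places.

0.070

Total with Effect=moderate: 39 + 56 + 10 + 15 + 9 = 129.
P(Dose=80mg | Effect=moderate) = 9/129 = 0.070.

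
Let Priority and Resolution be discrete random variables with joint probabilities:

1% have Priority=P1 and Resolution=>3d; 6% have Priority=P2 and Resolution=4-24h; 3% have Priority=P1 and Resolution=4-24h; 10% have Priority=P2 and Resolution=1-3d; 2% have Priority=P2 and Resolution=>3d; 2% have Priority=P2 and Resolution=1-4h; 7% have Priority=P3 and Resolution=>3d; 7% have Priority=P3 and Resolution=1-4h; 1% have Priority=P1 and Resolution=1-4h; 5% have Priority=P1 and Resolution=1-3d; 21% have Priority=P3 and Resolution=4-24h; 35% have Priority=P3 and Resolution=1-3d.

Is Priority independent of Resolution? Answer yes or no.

yes

Every cell satisfies P(Priority,Resolution) = P(Priority)·P(Resolution). For instance P(Priority=P2) = 0.20, P(Resolution=4-24h) = 0.30, and 0.20×0.30 = 0.06 matches the joint entry. So Priority and Resolution are independent.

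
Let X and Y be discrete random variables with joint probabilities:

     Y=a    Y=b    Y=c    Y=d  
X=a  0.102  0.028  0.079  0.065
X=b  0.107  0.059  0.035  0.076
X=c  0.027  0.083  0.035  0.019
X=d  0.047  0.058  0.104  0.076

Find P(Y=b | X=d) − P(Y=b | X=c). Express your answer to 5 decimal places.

-0.30259

P(X=d) = 0.047 + 0.058 + 0.104 + 0.076 = 0.285; P(Y=b | X=d) = 0.058/0.285 = 0.203509.
P(X=c) = 0.027 + 0.083 + 0.035 + 0.019 = 0.164; P(Y=b | X=c) = 0.083/0.164 = 0.506098.
Difference = -0.30259.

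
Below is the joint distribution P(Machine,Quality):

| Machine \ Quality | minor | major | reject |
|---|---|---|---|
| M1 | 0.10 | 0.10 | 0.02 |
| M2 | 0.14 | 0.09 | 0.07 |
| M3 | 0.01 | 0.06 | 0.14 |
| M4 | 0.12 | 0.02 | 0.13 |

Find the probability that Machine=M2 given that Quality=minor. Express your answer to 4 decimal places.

P(Quality=minor) = 0.10 + 0.14 + 0.01 + 0.12 = 0.37.
P(Machine=M2 | Quality=minor) = 0.14/0.37 = 0.3784.

0.3784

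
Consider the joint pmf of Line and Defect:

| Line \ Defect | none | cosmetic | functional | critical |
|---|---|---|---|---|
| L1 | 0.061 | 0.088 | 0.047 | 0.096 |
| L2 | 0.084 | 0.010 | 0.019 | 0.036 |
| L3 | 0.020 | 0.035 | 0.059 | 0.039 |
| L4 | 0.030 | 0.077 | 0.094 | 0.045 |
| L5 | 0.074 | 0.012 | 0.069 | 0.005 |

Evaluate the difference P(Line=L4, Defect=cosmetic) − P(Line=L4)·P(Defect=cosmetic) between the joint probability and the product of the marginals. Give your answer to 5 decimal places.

P(Line=L4) = 0.030 + 0.077 + 0.094 + 0.045 = 0.246.
P(Defect=cosmetic) = 0.088 + 0.010 + 0.035 + 0.077 + 0.012 = 0.222.
P(Line=L4, Defect=cosmetic) − P(Line=L4)P(Defect=cosmetic) = 0.077 − 0.246×0.222 = 0.02239.

0.02239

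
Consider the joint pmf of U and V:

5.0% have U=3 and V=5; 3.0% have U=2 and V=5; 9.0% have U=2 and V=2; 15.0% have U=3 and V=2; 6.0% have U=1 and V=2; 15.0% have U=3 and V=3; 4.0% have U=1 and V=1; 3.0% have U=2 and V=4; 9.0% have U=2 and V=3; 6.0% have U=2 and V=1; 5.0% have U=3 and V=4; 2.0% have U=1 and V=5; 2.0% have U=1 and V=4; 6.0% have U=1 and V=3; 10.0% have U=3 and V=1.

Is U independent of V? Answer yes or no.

Every cell satisfies P(U,V) = P(U)·P(V). For instance P(U=1) = 0.200, P(V=1) = 0.200, and 0.200×0.200 = 0.040 matches the joint entry. So U and V are independent.

yes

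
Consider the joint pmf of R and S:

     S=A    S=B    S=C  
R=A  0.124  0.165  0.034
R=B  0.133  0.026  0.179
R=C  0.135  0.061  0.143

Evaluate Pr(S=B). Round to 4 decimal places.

P(S=B) = 0.165 + 0.026 + 0.061 = 0.252.

0.2520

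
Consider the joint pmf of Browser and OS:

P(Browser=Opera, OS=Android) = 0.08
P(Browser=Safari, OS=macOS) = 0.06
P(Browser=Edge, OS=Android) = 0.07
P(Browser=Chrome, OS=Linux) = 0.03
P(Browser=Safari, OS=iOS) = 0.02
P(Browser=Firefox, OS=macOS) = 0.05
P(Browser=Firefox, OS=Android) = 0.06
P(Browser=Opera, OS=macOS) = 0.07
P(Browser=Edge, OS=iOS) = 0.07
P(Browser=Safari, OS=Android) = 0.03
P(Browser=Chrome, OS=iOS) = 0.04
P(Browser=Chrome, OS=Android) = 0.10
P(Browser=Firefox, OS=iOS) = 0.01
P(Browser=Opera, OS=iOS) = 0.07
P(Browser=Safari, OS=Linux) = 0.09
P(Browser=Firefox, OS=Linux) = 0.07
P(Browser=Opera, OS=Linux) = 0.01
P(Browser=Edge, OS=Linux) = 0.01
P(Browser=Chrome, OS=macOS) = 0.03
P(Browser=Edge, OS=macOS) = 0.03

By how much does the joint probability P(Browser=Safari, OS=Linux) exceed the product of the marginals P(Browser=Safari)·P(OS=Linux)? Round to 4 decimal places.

P(Browser=Safari) = 0.06 + 0.09 + 0.02 + 0.03 = 0.20.
P(OS=Linux) = 0.03 + 0.07 + 0.09 + 0.01 + 0.01 = 0.21.
P(Browser=Safari, OS=Linux) − P(Browser=Safari)P(OS=Linux) = 0.09 − 0.20×0.21 = 0.0480.

0.0480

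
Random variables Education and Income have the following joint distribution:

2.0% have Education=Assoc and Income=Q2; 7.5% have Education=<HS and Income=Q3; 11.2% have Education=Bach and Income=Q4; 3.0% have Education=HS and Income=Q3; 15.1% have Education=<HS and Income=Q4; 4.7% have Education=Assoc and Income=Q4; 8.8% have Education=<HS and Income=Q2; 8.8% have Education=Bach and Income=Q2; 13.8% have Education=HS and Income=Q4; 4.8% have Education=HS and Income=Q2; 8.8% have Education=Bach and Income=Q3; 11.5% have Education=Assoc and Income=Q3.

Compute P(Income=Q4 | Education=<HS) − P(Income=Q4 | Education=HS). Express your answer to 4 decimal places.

-0.1580

P(Education=<HS) = 0.088 + 0.075 + 0.151 = 0.314; P(Income=Q4 | Education=<HS) = 0.151/0.314 = 0.48089.
P(Education=HS) = 0.048 + 0.030 + 0.138 = 0.216; P(Income=Q4 | Education=HS) = 0.138/0.216 = 0.63889.
Difference = -0.1580.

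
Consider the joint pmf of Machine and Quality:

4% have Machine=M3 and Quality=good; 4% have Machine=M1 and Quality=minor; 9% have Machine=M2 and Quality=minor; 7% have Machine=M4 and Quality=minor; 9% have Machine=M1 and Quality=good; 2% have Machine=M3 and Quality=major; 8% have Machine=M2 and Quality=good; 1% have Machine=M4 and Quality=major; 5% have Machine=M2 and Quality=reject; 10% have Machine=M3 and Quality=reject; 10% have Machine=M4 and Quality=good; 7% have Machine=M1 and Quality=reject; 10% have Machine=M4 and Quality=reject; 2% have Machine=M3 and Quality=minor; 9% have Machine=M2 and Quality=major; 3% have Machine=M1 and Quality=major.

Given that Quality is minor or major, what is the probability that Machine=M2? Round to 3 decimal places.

0.486

P(Quality=minor) = 0.04 + 0.09 + 0.02 + 0.07 = 0.22.
P(Quality=major) = 0.03 + 0.09 + 0.02 + 0.01 = 0.15.
P(Quality ∈ {minor, major}) = 0.22 + 0.15 = 0.37; P(Machine=M2, Quality ∈ {minor, major}) = 0.09 + 0.09 = 0.18.
P(Machine=M2 | Quality ∈ {minor, major}) = 0.18/0.37 = 0.486.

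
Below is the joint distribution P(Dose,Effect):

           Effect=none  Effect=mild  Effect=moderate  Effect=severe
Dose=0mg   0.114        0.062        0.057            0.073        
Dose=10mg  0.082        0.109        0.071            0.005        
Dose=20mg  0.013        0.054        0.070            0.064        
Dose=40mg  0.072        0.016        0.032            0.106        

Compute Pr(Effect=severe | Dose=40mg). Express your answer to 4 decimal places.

0.4690

P(Dose=40mg) = 0.072 + 0.016 + 0.032 + 0.106 = 0.226.
P(Effect=severe | Dose=40mg) = 0.106/0.226 = 0.4690.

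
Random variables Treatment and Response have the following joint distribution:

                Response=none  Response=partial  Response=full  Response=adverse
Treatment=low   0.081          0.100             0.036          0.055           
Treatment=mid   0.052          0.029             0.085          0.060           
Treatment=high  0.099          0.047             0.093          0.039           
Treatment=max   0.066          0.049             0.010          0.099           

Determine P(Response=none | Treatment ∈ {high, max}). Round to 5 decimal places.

P(Treatment=high) = 0.099 + 0.047 + 0.093 + 0.039 = 0.278.
P(Treatment=max) = 0.066 + 0.049 + 0.010 + 0.099 = 0.224.
P(Treatment ∈ {high, max}) = 0.278 + 0.224 = 0.502; P(Response=none, Treatment ∈ {high, max}) = 0.099 + 0.066 = 0.165.
P(Response=none | Treatment ∈ {high, max}) = 0.165/0.502 = 0.32869.

0.32869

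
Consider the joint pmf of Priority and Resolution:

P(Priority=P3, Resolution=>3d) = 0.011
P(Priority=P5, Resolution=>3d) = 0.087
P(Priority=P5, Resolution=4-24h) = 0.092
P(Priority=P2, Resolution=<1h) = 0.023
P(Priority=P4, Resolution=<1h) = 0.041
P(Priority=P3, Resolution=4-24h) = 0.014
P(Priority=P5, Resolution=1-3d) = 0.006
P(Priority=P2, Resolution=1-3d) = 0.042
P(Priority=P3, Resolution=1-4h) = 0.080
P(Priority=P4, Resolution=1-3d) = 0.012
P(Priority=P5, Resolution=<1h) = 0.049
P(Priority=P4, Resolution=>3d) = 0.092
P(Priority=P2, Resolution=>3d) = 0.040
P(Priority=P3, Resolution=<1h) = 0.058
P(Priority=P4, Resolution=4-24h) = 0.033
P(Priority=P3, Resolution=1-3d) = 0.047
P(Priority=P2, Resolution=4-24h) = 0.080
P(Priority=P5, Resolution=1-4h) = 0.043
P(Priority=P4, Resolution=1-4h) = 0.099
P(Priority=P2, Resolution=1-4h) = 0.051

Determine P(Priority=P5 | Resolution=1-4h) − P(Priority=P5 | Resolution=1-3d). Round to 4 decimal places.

0.1014

P(Resolution=1-4h) = 0.051 + 0.080 + 0.099 + 0.043 = 0.273; P(Priority=P5 | Resolution=1-4h) = 0.043/0.273 = 0.15751.
P(Resolution=1-3d) = 0.042 + 0.047 + 0.012 + 0.006 = 0.107; P(Priority=P5 | Resolution=1-3d) = 0.006/0.107 = 0.05607.
Difference = 0.1014.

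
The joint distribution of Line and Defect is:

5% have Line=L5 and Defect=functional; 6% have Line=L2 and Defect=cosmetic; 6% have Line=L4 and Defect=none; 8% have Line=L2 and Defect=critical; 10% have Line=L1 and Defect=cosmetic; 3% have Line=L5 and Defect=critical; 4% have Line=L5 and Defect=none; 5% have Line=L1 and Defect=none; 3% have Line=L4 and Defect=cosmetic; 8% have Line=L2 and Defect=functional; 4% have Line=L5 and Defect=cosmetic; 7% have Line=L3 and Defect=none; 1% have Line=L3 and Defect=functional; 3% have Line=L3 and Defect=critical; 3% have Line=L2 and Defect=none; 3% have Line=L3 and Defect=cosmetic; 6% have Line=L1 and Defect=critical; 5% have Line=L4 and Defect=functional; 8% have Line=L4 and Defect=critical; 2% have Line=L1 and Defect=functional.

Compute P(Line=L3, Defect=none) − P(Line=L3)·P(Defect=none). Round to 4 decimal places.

P(Line=L3) = 0.07 + 0.03 + 0.01 + 0.03 = 0.14.
P(Defect=none) = 0.05 + 0.03 + 0.07 + 0.06 + 0.04 = 0.25.
P(Line=L3, Defect=none) − P(Line=L3)P(Defect=none) = 0.07 − 0.14×0.25 = 0.0350.

0.0350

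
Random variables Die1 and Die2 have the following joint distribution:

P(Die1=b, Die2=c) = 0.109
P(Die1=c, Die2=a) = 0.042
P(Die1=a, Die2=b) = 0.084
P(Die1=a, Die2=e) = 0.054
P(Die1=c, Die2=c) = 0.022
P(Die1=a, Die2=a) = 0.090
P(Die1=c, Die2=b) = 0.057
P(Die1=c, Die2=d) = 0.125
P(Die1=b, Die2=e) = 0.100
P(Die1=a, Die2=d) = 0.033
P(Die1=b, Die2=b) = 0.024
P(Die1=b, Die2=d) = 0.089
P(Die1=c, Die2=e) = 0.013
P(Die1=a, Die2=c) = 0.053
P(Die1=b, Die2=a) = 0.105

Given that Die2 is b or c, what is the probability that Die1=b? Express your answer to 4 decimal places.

0.3811

P(Die2=b) = 0.084 + 0.024 + 0.057 = 0.165.
P(Die2=c) = 0.053 + 0.109 + 0.022 = 0.184.
P(Die2 ∈ {b, c}) = 0.165 + 0.184 = 0.349; P(Die1=b, Die2 ∈ {b, c}) = 0.024 + 0.109 = 0.133.
P(Die1=b | Die2 ∈ {b, c}) = 0.133/0.349 = 0.3811.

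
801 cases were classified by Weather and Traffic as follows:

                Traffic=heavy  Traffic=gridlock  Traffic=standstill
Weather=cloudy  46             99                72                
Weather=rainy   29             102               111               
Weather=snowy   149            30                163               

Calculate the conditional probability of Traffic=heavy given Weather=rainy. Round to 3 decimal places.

Total with Weather=rainy: 29 + 102 + 111 = 242.
P(Traffic=heavy | Weather=rainy) = 29/242 = 0.120.

0.120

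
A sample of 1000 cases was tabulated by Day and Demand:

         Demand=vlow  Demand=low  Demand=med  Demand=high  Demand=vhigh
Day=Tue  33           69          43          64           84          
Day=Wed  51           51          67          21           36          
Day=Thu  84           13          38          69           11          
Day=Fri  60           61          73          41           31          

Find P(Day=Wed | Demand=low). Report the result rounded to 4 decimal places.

0.2629

Total with Demand=low: 69 + 51 + 13 + 61 = 194.
P(Day=Wed | Demand=low) = 51/194 = 0.2629.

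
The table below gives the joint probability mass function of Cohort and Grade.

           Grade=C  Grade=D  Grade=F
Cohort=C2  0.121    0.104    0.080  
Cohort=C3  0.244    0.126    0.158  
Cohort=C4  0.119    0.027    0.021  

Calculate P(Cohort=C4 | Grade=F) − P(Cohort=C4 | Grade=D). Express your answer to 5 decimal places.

-0.02398

P(Grade=F) = 0.080 + 0.158 + 0.021 = 0.259; P(Cohort=C4 | Grade=F) = 0.021/0.259 = 0.081081.
P(Grade=D) = 0.104 + 0.126 + 0.027 = 0.257; P(Cohort=C4 | Grade=D) = 0.027/0.257 = 0.105058.
Difference = -0.02398.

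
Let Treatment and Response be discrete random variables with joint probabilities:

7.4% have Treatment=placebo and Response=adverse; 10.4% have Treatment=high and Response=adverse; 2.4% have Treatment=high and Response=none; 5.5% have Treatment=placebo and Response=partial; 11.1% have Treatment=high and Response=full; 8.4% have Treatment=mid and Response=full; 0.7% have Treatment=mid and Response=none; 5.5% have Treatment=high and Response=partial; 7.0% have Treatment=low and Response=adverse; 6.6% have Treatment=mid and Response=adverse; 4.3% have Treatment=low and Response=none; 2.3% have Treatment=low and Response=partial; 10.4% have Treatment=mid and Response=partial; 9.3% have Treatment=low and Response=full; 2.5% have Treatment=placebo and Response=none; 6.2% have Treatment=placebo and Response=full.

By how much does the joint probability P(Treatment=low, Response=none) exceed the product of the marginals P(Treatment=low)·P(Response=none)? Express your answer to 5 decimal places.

P(Treatment=low) = 0.043 + 0.023 + 0.093 + 0.070 = 0.229.
P(Response=none) = 0.025 + 0.043 + 0.007 + 0.024 = 0.099.
P(Treatment=low, Response=none) − P(Treatment=low)P(Response=none) = 0.043 − 0.229×0.099 = 0.02033.

0.02033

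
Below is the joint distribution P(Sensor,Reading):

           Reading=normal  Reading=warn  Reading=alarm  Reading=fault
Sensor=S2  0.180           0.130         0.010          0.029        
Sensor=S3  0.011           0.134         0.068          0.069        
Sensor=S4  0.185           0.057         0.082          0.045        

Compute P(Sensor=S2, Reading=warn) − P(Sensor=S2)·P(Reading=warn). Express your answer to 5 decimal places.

P(Sensor=S2) = 0.180 + 0.130 + 0.010 + 0.029 = 0.349.
P(Reading=warn) = 0.130 + 0.134 + 0.057 = 0.321.
P(Sensor=S2, Reading=warn) − P(Sensor=S2)P(Reading=warn) = 0.130 − 0.349×0.321 = 0.01797.

0.01797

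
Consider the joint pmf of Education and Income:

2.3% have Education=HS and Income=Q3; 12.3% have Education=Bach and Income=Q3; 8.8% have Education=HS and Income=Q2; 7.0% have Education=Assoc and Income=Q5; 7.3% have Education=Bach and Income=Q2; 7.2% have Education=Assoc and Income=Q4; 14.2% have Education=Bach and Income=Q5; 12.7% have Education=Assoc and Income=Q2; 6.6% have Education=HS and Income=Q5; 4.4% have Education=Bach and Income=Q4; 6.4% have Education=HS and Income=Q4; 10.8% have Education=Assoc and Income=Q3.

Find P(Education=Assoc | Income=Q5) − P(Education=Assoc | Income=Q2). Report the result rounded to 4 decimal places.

-0.1892

P(Income=Q5) = 0.066 + 0.070 + 0.142 = 0.278; P(Education=Assoc | Income=Q5) = 0.070/0.278 = 0.25180.
P(Income=Q2) = 0.088 + 0.127 + 0.073 = 0.288; P(Education=Assoc | Income=Q2) = 0.127/0.288 = 0.44097.
Difference = -0.1892.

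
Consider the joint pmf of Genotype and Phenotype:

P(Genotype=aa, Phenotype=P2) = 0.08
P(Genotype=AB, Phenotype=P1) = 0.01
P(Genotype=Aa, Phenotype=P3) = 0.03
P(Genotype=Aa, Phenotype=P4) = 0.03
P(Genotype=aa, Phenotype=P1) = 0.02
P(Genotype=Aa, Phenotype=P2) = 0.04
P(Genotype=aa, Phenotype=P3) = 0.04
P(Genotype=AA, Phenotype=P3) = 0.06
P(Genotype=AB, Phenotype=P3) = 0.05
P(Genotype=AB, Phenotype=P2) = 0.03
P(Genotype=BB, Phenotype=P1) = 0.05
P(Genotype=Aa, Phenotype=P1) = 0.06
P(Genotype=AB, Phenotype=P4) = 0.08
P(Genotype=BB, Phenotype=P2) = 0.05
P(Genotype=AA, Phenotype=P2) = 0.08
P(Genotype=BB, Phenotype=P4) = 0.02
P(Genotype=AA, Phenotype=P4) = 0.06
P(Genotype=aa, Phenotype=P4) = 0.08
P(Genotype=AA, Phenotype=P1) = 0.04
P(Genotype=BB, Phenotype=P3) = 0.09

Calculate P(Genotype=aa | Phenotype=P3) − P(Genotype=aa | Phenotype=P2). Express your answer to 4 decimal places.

-0.1376

P(Phenotype=P3) = 0.06 + 0.03 + 0.04 + 0.05 + 0.09 = 0.27; P(Genotype=aa | Phenotype=P3) = 0.04/0.27 = 0.14815.
P(Phenotype=P2) = 0.08 + 0.04 + 0.08 + 0.03 + 0.05 = 0.28; P(Genotype=aa | Phenotype=P2) = 0.08/0.28 = 0.28571.
Difference = -0.1376.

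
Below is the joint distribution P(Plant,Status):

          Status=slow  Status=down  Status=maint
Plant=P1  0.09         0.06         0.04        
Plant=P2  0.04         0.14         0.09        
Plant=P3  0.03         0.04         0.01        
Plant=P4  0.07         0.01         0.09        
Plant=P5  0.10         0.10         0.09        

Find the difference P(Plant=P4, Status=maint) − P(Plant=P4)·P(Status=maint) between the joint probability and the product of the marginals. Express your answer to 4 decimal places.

P(Plant=P4) = 0.07 + 0.01 + 0.09 = 0.17.
P(Status=maint) = 0.04 + 0.09 + 0.01 + 0.09 + 0.09 = 0.32.
P(Plant=P4, Status=maint) − P(Plant=P4)P(Status=maint) = 0.09 − 0.17×0.32 = 0.0356.

0.0356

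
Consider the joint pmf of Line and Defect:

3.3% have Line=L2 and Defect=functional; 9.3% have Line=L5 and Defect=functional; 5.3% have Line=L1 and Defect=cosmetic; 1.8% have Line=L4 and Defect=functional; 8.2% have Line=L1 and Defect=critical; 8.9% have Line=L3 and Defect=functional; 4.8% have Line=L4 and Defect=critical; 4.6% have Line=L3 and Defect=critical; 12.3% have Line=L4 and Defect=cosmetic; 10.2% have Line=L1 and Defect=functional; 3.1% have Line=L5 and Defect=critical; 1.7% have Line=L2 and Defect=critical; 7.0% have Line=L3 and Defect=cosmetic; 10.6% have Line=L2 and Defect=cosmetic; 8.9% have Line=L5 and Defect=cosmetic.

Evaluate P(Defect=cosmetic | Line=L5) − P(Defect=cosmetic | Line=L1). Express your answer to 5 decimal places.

0.19421

P(Line=L5) = 0.089 + 0.093 + 0.031 = 0.213; P(Defect=cosmetic | Line=L5) = 0.089/0.213 = 0.417840.
P(Line=L1) = 0.053 + 0.102 + 0.082 = 0.237; P(Defect=cosmetic | Line=L1) = 0.053/0.237 = 0.223629.
Difference = 0.19421.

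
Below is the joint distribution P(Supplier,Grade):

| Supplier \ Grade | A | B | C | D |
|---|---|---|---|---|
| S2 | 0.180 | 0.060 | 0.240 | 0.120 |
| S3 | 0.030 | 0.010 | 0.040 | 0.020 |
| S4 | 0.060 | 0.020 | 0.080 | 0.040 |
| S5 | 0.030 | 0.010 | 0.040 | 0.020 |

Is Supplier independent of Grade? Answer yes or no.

Every cell satisfies P(Supplier,Grade) = P(Supplier)·P(Grade). For instance P(Supplier=S4) = 0.200, P(Grade=D) = 0.200, and 0.200×0.200 = 0.040 matches the joint entry. So Supplier and Grade are independent.

yes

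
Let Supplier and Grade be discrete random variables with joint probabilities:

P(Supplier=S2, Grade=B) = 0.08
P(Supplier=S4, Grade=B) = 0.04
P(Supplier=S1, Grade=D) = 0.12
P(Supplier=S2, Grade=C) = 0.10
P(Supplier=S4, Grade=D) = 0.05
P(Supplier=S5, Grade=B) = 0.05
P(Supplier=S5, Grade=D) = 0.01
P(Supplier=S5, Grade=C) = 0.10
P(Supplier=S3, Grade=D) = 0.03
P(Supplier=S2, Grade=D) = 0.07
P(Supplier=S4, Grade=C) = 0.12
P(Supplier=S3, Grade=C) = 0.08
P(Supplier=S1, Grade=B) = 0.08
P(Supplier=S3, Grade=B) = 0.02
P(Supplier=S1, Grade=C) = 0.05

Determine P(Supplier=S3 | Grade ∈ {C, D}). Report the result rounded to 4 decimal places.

P(Grade=C) = 0.05 + 0.10 + 0.08 + 0.12 + 0.10 = 0.45.
P(Grade=D) = 0.12 + 0.07 + 0.03 + 0.05 + 0.01 = 0.28.
P(Grade ∈ {C, D}) = 0.45 + 0.28 = 0.73; P(Supplier=S3, Grade ∈ {C, D}) = 0.08 + 0.03 = 0.11.
P(Supplier=S3 | Grade ∈ {C, D}) = 0.11/0.73 = 0.1507.

0.1507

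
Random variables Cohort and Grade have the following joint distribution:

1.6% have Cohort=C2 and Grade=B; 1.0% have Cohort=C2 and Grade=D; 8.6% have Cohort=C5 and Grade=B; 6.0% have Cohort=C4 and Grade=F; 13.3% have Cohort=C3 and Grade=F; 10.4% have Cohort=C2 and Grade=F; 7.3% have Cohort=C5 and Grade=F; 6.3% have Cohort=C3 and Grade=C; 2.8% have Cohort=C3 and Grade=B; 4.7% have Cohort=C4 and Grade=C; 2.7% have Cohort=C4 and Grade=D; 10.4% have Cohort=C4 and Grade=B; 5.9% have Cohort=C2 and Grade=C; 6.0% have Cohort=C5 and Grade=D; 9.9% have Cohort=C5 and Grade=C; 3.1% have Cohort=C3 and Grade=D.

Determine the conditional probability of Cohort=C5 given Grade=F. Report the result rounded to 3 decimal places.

P(Grade=F) = 0.104 + 0.133 + 0.060 + 0.073 = 0.370.
P(Cohort=C5 | Grade=F) = 0.073/0.370 = 0.197.

0.197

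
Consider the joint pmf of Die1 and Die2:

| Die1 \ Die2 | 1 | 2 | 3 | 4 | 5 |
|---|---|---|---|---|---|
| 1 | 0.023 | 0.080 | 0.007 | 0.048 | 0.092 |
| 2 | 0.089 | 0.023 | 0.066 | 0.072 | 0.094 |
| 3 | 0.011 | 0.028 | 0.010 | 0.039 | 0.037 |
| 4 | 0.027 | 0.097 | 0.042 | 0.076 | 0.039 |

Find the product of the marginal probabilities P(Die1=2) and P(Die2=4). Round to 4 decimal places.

P(Die1=2) = 0.089 + 0.023 + 0.066 + 0.072 + 0.094 = 0.344.
P(Die2=4) = 0.048 + 0.072 + 0.039 + 0.076 = 0.235.
Product: 0.344 × 0.235 = 0.0808.

0.0808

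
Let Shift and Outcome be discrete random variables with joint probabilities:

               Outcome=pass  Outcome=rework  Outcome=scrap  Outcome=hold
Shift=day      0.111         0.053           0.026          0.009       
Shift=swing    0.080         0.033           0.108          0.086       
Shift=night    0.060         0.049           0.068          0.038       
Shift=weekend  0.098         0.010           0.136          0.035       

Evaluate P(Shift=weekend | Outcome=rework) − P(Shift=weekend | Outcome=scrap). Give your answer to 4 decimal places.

-0.3334

P(Outcome=rework) = 0.053 + 0.033 + 0.049 + 0.010 = 0.145; P(Shift=weekend | Outcome=rework) = 0.010/0.145 = 0.06897.
P(Outcome=scrap) = 0.026 + 0.108 + 0.068 + 0.136 = 0.338; P(Shift=weekend | Outcome=scrap) = 0.136/0.338 = 0.40237.
Difference = -0.3334.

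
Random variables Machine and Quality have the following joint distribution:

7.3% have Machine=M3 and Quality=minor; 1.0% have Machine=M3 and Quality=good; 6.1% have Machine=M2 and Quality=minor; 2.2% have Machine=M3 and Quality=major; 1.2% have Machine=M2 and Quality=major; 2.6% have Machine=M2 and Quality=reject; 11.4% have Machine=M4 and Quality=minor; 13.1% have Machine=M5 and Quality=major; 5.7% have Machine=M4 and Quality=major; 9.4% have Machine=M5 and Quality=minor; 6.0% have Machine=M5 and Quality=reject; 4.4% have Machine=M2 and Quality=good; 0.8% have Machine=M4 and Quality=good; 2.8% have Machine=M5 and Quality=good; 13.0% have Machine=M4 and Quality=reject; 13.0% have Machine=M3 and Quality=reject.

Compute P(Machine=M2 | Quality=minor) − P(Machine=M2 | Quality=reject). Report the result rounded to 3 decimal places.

0.103

P(Quality=minor) = 0.061 + 0.073 + 0.114 + 0.094 = 0.342; P(Machine=M2 | Quality=minor) = 0.061/0.342 = 0.1784.
P(Quality=reject) = 0.026 + 0.130 + 0.130 + 0.060 = 0.346; P(Machine=M2 | Quality=reject) = 0.026/0.346 = 0.0751.
Difference = 0.103.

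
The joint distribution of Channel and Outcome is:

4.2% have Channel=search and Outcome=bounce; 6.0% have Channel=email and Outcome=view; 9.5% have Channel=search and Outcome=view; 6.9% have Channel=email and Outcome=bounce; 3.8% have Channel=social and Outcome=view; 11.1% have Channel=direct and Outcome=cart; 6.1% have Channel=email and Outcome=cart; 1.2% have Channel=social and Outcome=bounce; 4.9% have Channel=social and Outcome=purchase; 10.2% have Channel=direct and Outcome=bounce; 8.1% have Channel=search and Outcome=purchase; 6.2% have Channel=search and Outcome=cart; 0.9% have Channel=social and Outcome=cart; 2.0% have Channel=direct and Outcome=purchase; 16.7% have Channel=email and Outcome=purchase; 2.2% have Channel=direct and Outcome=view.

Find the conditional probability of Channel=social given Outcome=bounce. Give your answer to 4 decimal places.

P(Outcome=bounce) = 0.069 + 0.042 + 0.012 + 0.102 = 0.225.
P(Channel=social | Outcome=bounce) = 0.012/0.225 = 0.0533.

0.0533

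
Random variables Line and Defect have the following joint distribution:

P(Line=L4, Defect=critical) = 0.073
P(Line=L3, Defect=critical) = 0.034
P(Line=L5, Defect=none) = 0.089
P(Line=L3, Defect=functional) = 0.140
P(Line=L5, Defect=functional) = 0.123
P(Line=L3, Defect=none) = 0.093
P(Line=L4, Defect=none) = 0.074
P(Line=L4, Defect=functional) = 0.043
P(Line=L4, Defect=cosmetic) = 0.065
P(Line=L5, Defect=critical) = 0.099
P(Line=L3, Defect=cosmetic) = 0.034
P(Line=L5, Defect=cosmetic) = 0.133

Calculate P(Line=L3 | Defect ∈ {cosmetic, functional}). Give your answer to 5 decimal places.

0.32342

P(Defect=cosmetic) = 0.034 + 0.065 + 0.133 = 0.232.
P(Defect=functional) = 0.140 + 0.043 + 0.123 = 0.306.
P(Defect ∈ {cosmetic, functional}) = 0.232 + 0.306 = 0.538; P(Line=L3, Defect ∈ {cosmetic, functional}) = 0.034 + 0.140 = 0.174.
P(Line=L3 | Defect ∈ {cosmetic, functional}) = 0.174/0.538 = 0.32342.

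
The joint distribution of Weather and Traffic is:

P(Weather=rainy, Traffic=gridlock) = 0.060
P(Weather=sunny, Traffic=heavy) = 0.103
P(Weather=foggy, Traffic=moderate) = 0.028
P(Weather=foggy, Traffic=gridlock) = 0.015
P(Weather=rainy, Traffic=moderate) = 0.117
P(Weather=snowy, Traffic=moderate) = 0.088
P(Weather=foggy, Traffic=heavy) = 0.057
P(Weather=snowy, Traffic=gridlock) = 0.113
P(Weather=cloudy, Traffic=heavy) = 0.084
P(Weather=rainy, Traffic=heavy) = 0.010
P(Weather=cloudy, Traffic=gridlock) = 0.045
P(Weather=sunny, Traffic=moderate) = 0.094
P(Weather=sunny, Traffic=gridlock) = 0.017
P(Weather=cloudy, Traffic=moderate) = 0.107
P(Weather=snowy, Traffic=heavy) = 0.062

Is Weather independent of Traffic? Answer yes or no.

P(Weather=rainy) = 0.187 and P(Traffic=heavy) = 0.316, so their product is 0.05909, but P(Weather=rainy, Traffic=heavy) = 0.010. Since these differ, Weather and Traffic are not independent.

no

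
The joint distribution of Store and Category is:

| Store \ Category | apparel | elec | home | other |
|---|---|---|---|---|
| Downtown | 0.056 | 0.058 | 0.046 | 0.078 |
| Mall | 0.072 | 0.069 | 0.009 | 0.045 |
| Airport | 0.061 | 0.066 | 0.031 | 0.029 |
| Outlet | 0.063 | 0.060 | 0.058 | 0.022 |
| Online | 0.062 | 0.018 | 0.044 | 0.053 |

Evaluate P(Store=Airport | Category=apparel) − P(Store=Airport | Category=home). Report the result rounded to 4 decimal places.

P(Category=apparel) = 0.056 + 0.072 + 0.061 + 0.063 + 0.062 = 0.314; P(Store=Airport | Category=apparel) = 0.061/0.314 = 0.19427.
P(Category=home) = 0.046 + 0.009 + 0.031 + 0.058 + 0.044 = 0.188; P(Store=Airport | Category=home) = 0.031/0.188 = 0.16489.
Difference = 0.0294.

0.0294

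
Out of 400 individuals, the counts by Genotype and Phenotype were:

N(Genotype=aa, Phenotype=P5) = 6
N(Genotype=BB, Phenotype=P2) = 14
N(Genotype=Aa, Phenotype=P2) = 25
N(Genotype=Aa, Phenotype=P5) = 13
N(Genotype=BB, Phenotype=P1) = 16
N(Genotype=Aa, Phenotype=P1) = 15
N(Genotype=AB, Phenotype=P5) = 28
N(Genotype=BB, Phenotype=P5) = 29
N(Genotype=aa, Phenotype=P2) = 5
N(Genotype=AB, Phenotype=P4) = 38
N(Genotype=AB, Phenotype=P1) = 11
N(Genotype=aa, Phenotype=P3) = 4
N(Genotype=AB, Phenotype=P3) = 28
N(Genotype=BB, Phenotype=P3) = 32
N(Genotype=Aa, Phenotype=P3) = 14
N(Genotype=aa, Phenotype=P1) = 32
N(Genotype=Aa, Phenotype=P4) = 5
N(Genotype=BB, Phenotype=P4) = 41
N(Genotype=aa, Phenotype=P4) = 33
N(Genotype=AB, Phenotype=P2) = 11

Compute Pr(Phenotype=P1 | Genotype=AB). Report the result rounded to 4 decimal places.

0.0948

Total with Genotype=AB: 11 + 11 + 28 + 38 + 28 = 116.
P(Phenotype=P1 | Genotype=AB) = 11/116 = 0.0948.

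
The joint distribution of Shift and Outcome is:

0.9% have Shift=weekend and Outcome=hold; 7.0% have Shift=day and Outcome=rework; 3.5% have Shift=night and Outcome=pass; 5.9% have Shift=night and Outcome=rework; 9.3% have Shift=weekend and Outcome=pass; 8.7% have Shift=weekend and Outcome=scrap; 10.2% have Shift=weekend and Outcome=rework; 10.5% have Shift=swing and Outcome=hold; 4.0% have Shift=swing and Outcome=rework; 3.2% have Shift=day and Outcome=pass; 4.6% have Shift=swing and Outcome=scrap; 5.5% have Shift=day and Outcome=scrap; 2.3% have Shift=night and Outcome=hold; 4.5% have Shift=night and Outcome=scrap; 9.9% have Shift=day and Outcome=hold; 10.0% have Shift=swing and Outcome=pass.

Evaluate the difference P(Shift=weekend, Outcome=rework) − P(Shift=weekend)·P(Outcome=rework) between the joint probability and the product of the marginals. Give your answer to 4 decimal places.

P(Shift=weekend) = 0.093 + 0.102 + 0.087 + 0.009 = 0.291.
P(Outcome=rework) = 0.070 + 0.040 + 0.059 + 0.102 = 0.271.
P(Shift=weekend, Outcome=rework) − P(Shift=weekend)P(Outcome=rework) = 0.102 − 0.291×0.271 = 0.0231.

0.0231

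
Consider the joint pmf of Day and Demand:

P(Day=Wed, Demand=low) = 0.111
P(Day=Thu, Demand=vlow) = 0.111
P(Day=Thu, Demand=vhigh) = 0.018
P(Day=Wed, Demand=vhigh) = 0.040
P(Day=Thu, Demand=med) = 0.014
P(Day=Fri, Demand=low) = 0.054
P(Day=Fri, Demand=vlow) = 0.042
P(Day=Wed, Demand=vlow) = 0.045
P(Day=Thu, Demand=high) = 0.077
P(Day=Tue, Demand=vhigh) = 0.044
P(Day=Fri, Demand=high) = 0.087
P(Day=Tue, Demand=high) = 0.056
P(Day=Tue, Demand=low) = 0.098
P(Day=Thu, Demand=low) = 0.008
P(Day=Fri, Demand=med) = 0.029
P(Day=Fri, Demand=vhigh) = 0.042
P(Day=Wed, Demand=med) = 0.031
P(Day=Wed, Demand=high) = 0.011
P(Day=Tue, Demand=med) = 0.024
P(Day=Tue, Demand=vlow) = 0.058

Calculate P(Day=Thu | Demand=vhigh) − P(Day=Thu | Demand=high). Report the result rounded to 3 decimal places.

-0.208

P(Demand=vhigh) = 0.044 + 0.040 + 0.018 + 0.042 = 0.144; P(Day=Thu | Demand=vhigh) = 0.018/0.144 = 0.1250.
P(Demand=high) = 0.056 + 0.011 + 0.077 + 0.087 = 0.231; P(Day=Thu | Demand=high) = 0.077/0.231 = 0.3333.
Difference = -0.208.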